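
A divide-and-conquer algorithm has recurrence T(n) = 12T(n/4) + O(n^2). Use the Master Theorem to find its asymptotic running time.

Master Theorem for T(n) = 12T(n/4) + O(n^2):

a = 12, b = 4, c = 2
log_b(a) = log_4(12) = 1.7925

Case 3: c = 2 > log_4(12) = 1.7925
T(n) = O(n^2) = O(n^2)

For T(n) = 12T(n/4) + O(n^2): log_4(12) = 1.7925. This is Case 3 of the Master Theorem (c > log_b(a), work dominated by root), giving O(n^2).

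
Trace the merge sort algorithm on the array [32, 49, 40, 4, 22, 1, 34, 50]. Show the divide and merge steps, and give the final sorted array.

Merge sort trace:

Split: [32, 49, 40, 4, 22, 1, 34, 50] -> [32, 49, 40, 4] and [22, 1, 34, 50]
  Split: [32, 49, 40, 4] -> [32, 49] and [40, 4]
    Split: [32, 49] -> [32] and [49]
    Merge: [32] + [49] -> [32, 49]
    Split: [40, 4] -> [40] and [4]
    Merge: [40] + [4] -> [4, 40]
  Merge: [32, 49] + [4, 40] -> [4, 32, 40, 49]
  Split: [22, 1, 34, 50] -> [22, 1] and [34, 50]
    Split: [22, 1] -> [22] and [1]
    Merge: [22] + [1] -> [1, 22]
    Split: [34, 50] -> [34] and [50]
    Merge: [34] + [50] -> [34, 50]
  Merge: [1, 22] + [34, 50] -> [1, 22, 34, 50]
Merge: [4, 32, 40, 49] + [1, 22, 34, 50] -> [1, 4, 22, 32, 34, 40, 49, 50]

Final sorted array: [1, 4, 22, 32, 34, 40, 49, 50]

The merge sort proceeds by recursively splitting the array and merging sorted halves.
After all merges, the sorted array is [1, 4, 22, 32, 34, 40, 49, 50].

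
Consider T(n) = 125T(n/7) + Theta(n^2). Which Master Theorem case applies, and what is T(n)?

Master Theorem for T(n) = 125T(n/7) + O(n^2):

a = 125, b = 7, c = 2
log_b(a) = log_7(125) = 2.4813

Case 1: c = 2 < log_7(125) = 2.4813
T(n) = O(n^(log_7 125))

For T(n) = 125T(n/7) + O(n^2): log_7(125) = 2.4813. This is Case 1 of the Master Theorem (c < log_b(a), work dominated by leaves), giving O(n^(log_7 125)).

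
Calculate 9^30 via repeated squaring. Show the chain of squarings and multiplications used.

Computing 9^30 by squaring (build up from 9^1; each line after the first costs one multiplication):

9^1 = 9
9^2 = (9^1)^2 = 9^2 = 81
9^3 = 9 * 9^2 = 9 * 81 = 729
9^6 = (9^3)^2 = 729^2 = 531441
9^7 = 9 * 9^6 = 9 * 531441 = 4782969
9^14 = (9^7)^2 = 4782969^2 = 22876792454961
9^15 = 9 * 9^14 = 9 * 22876792454961 = 205891132094649
9^30 = (9^15)^2 = 205891132094649^2 = 42391158275216203514294433201

Result: 42391158275216203514294433201
Multiplications needed: 7 (7 lines after 9^1)

9^30 = 42391158275216203514294433201. Using exponentiation by squaring, this requires 7 multiplications. The key idea: if the exponent is even, square the half-power; if odd, multiply by the base once.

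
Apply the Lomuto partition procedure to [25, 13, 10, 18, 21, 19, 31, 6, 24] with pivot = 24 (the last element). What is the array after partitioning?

Lomuto partition with pivot = 24:

Initial array: [25, 13, 10, 18, 21, 19, 31, 6, 24]

arr[0]=25 > 24: no swap
arr[1]=13 <= 24: swap with position 0, array becomes [13, 25, 10, 18, 21, 19, 31, 6, 24]
arr[2]=10 <= 24: swap with position 1, array becomes [13, 10, 25, 18, 21, 19, 31, 6, 24]
arr[3]=18 <= 24: swap with position 2, array becomes [13, 10, 18, 25, 21, 19, 31, 6, 24]
arr[4]=21 <= 24: swap with position 3, array becomes [13, 10, 18, 21, 25, 19, 31, 6, 24]
arr[5]=19 <= 24: swap with position 4, array becomes [13, 10, 18, 21, 19, 25, 31, 6, 24]
arr[6]=31 > 24: no swap
arr[7]=6 <= 24: swap with position 5, array becomes [13, 10, 18, 21, 19, 6, 31, 25, 24]

Place pivot at position 6: [13, 10, 18, 21, 19, 6, 24, 25, 31]
Pivot position: 6

After partitioning with pivot 24, the array becomes [13, 10, 18, 21, 19, 6, 24, 25, 31]. The pivot is placed at index 6. All elements to the left of the pivot are <= 24, and all elements to the right are > 24.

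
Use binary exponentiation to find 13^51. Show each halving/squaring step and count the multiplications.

Computing 13^51 by squaring (build up from 13^1; each line after the first costs one multiplication):

13^1 = 13
13^2 = (13^1)^2 = 13^2 = 169
13^3 = 13 * 13^2 = 13 * 169 = 2197
13^6 = (13^3)^2 = 2197^2 = 4826809
13^12 = (13^6)^2 = 4826809^2 = 23298085122481
13^24 = (13^12)^2 = 23298085122481^2 = 542800770374370512771595361
13^25 = 13 * 13^24 = 13 * 542800770374370512771595361 = 7056410014866816666030739693
13^50 = (13^25)^2 = 7056410014866816666030739693^2 = 49792922297912707801714181535533618316401192004725734249
13^51 = 13 * 13^50 = 13 * 49792922297912707801714181535533618316401192004725734249 = 647307989872865201422284359961937038113215496061434545237

Result: 647307989872865201422284359961937038113215496061434545237
Multiplications needed: 8 (8 lines after 13^1)

13^51 = 647307989872865201422284359961937038113215496061434545237. Using exponentiation by squaring, this requires 8 multiplications. The key idea: if the exponent is even, square the half-power; if odd, multiply by the base once.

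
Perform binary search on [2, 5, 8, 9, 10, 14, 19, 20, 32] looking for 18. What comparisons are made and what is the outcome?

Binary search for 18 in [2, 5, 8, 9, 10, 14, 19, 20, 32]:

lo=0, hi=8, mid=4, arr[mid]=10 -> 10 < 18, search right half
lo=5, hi=8, mid=6, arr[mid]=19 -> 19 > 18, search left half
lo=5, hi=5, mid=5, arr[mid]=14 -> 14 < 18, search right half
lo=6 > hi=5, target 18 not found

Binary search determines that 18 is not in the array after 3 comparisons. The search space was exhausted without finding the target.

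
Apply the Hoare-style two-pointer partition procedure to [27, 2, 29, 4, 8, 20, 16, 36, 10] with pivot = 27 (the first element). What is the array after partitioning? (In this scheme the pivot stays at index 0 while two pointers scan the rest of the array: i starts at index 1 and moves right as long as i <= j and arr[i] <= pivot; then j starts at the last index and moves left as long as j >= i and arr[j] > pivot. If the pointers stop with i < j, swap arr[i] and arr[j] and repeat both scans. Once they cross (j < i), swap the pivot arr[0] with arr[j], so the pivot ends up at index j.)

Hoare-style two-pointer partition with pivot = 27:

Initial array: [27, 2, 29, 4, 8, 20, 16, 36, 10]

Pointers start at i = 1, j = 8.
i stops at index 2 (arr[2]=29 > 27), j stops at index 8 (arr[8]=10 <= 27): swap arr[2] and arr[8], array becomes [27, 2, 10, 4, 8, 20, 16, 36, 29]
i ends at 7, j ends at 6: the pointers have crossed (j < i), so scanning stops.

Swap pivot arr[0] with arr[6] to place pivot at position 6: [16, 2, 10, 4, 8, 20, 27, 36, 29]
Pivot position: 6

After partitioning with pivot 27, the array becomes [16, 2, 10, 4, 8, 20, 27, 36, 29]. The pivot is placed at index 6. All elements to the left of the pivot are <= 27, and all elements to the right are > 27.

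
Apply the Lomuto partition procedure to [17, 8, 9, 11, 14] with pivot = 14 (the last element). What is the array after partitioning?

Lomuto partition with pivot = 14:

Initial array: [17, 8, 9, 11, 14]

arr[0]=17 > 14: no swap
arr[1]=8 <= 14: swap with position 0, array becomes [8, 17, 9, 11, 14]
arr[2]=9 <= 14: swap with position 1, array becomes [8, 9, 17, 11, 14]
arr[3]=11 <= 14: swap with position 2, array becomes [8, 9, 11, 17, 14]

Place pivot at position 3: [8, 9, 11, 14, 17]
Pivot position: 3

After partitioning with pivot 14, the array becomes [8, 9, 11, 14, 17]. The pivot is placed at index 3. All elements to the left of the pivot are <= 14, and all elements to the right are > 14.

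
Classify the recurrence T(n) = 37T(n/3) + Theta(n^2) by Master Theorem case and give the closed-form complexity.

Master Theorem for T(n) = 37T(n/3) + O(n^2):

a = 37, b = 3, c = 2
log_b(a) = log_3(37) = 3.2868

Case 1: c = 2 < log_3(37) = 3.2868
T(n) = O(n^(log_3 37))

For T(n) = 37T(n/3) + O(n^2): log_3(37) = 3.2868. This is Case 1 of the Master Theorem (c < log_b(a), work dominated by leaves), giving O(n^(log_3 37)).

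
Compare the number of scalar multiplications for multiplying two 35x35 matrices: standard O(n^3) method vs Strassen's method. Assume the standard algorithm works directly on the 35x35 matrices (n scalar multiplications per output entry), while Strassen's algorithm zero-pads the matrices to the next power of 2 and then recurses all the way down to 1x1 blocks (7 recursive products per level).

Matrix multiplication for 35x35 matrices:

Strassen's algorithm requires power-of-2 dimensions. Pad 35x35 to 64x64 (next power of 2).

Standard algorithm: 35^3 = 42875 multiplications
Strassen's algorithm: 7^(log2(64)) = 7^6 = 117649 multiplications
Difference: 42875 - 117649 = -74774 (Strassen uses MORE here due to padding overhead — for small or just-over-power-of-2 n, padding can outweigh the per-level savings)

Standard: 42875 multiplications (35^3). Strassen: 117649 multiplications (7^6, after padding to 64x64). Strassen reduces 8 recursive multiplications to 7 at each level.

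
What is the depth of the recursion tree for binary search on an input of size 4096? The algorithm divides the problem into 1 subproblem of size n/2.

For divide and conquer with division factor 2:

Problem sizes at each level:
Level 0: 4096
Level 1: 2048
Level 2: 1024
Level 3: 512
Level 4: 256
Level 5: 128
Level 6: 64
Level 7: 32
Level 8: 16
Level 9: 8
Level 10: 4
Level 11: 2
Level 12: 1

The root is level 0 and the size-1 base case is level 12 (the tree spans levels 0 through 12, i.e. 13 levels counting the root), so the depth is the number of divisions: log_2(4096) = 12

The recursion tree depth is log_2(4096) = 12. At each level, the problem size is divided by 2, so it takes 12 divisions to reduce to a base case of size 1. The algorithm makes 1 recursive call at each level.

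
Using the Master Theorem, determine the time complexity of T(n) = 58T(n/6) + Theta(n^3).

Master Theorem for T(n) = 58T(n/6) + O(n^3):

a = 58, b = 6, c = 3
log_b(a) = log_6(58) = 2.2662

Case 3: c = 3 > log_6(58) = 2.2662
T(n) = O(n^3) = O(n^3)

For T(n) = 58T(n/6) + O(n^3): log_6(58) = 2.2662. This is Case 3 of the Master Theorem (c > log_b(a), work dominated by root), giving O(n^3).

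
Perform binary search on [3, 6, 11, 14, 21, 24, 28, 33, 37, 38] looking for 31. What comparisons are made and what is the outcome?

Binary search for 31 in [3, 6, 11, 14, 21, 24, 28, 33, 37, 38]:

lo=0, hi=9, mid=4, arr[mid]=21 -> 21 < 31, search right half
lo=5, hi=9, mid=7, arr[mid]=33 -> 33 > 31, search left half
lo=5, hi=6, mid=5, arr[mid]=24 -> 24 < 31, search right half
lo=6, hi=6, mid=6, arr[mid]=28 -> 28 < 31, search right half
lo=7 > hi=6, target 31 not found

Binary search determines that 31 is not in the array after 4 comparisons. The search space was exhausted without finding the target.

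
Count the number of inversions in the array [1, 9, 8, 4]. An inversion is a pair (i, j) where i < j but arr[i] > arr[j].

Finding inversions in [1, 9, 8, 4]:

(1, 2): arr[1]=9 > arr[2]=8
(1, 3): arr[1]=9 > arr[3]=4
(2, 3): arr[2]=8 > arr[3]=4

Total inversions: 3

The array has 3 inversion(s): (1,2), (1,3), (2,3). Each pair (i,j) satisfies i < j and arr[i] > arr[j].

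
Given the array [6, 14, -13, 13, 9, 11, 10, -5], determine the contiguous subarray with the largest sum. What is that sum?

Using Kadane's algorithm on [6, 14, -13, 13, 9, 11, 10, -5]:

Scanning through the array:
Position 1 (value 14): max_ending_here = 20, max_so_far = 20
Position 2 (value -13): max_ending_here = 7, max_so_far = 20
Position 3 (value 13): max_ending_here = 20, max_so_far = 20
Position 4 (value 9): max_ending_here = 29, max_so_far = 29
Position 5 (value 11): max_ending_here = 40, max_so_far = 40
Position 6 (value 10): max_ending_here = 50, max_so_far = 50
Position 7 (value -5): max_ending_here = 45, max_so_far = 50

Maximum subarray: [6, 14, -13, 13, 9, 11, 10]
Maximum sum: 50

The maximum subarray is [6, 14, -13, 13, 9, 11, 10] with sum 50. This subarray runs from index 0 to index 6.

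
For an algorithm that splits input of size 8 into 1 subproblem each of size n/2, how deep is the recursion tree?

For divide and conquer with division factor 2:

Problem sizes at each level:
Level 0: 8
Level 1: 4
Level 2: 2
Level 3: 1

The root is level 0 and the size-1 base case is level 3 (the tree spans levels 0 through 3, i.e. 4 levels counting the root), so the depth is the number of divisions: log_2(8) = 3

The recursion tree depth is log_2(8) = 3. At each level, the problem size is divided by 2, so it takes 3 divisions to reduce to a base case of size 1. The algorithm makes 1 recursive call at each level.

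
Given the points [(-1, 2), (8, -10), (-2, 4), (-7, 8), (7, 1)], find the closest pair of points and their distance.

Computing all pairwise distances among 5 points:

d((-1, 2), (8, -10)) = 15.0
d((-1, 2), (-2, 4)) = 2.2361 <-- minimum
d((-1, 2), (-7, 8)) = 8.4853
d((-1, 2), (7, 1)) = 8.0623
d((8, -10), (-2, 4)) = 17.2047
d((8, -10), (-7, 8)) = 23.4307
d((8, -10), (7, 1)) = 11.0454
d((-2, 4), (-7, 8)) = 6.4031
d((-2, 4), (7, 1)) = 9.4868
d((-7, 8), (7, 1)) = 15.6525

Closest pair: (-1, 2) and (-2, 4) with distance 2.2361

The closest pair is (-1, 2) and (-2, 4) with Euclidean distance 2.2361. For 5 points, brute-force pairwise comparison is shown above. For large n, the divide-and-conquer algorithm (sort by x, recurse on halves, check the dividing strip) achieves O(n log n).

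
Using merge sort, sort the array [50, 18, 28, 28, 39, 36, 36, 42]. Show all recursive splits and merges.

Merge sort trace:

Split: [50, 18, 28, 28, 39, 36, 36, 42] -> [50, 18, 28, 28] and [39, 36, 36, 42]
  Split: [50, 18, 28, 28] -> [50, 18] and [28, 28]
    Split: [50, 18] -> [50] and [18]
    Merge: [50] + [18] -> [18, 50]
    Split: [28, 28] -> [28] and [28]
    Merge: [28] + [28] -> [28, 28]
  Merge: [18, 50] + [28, 28] -> [18, 28, 28, 50]
  Split: [39, 36, 36, 42] -> [39, 36] and [36, 42]
    Split: [39, 36] -> [39] and [36]
    Merge: [39] + [36] -> [36, 39]
    Split: [36, 42] -> [36] and [42]
    Merge: [36] + [42] -> [36, 42]
  Merge: [36, 39] + [36, 42] -> [36, 36, 39, 42]
Merge: [18, 28, 28, 50] + [36, 36, 39, 42] -> [18, 28, 28, 36, 36, 39, 42, 50]

Final sorted array: [18, 28, 28, 36, 36, 39, 42, 50]

The merge sort proceeds by recursively splitting the array and merging sorted halves.
After all merges, the sorted array is [18, 28, 28, 36, 36, 39, 42, 50].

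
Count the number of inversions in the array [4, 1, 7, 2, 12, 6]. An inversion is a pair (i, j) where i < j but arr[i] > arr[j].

Finding inversions in [4, 1, 7, 2, 12, 6]:

(0, 1): arr[0]=4 > arr[1]=1
(0, 3): arr[0]=4 > arr[3]=2
(2, 3): arr[2]=7 > arr[3]=2
(2, 5): arr[2]=7 > arr[5]=6
(4, 5): arr[4]=12 > arr[5]=6

Total inversions: 5

The array has 5 inversion(s): (0,1), (0,3), (2,3), (2,5), (4,5). Each pair (i,j) satisfies i < j and arr[i] > arr[j].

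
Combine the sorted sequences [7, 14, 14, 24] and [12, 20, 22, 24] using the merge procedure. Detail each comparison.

Merging process:

Compare 7 vs 12: take 7 from left. Merged: [7]
Compare 14 vs 12: take 12 from right. Merged: [7, 12]
Compare 14 vs 20: take 14 from left. Merged: [7, 12, 14]
Compare 14 vs 20: take 14 from left. Merged: [7, 12, 14, 14]
Compare 24 vs 20: take 20 from right. Merged: [7, 12, 14, 14, 20]
Compare 24 vs 22: take 22 from right. Merged: [7, 12, 14, 14, 20, 22]
Compare 24 vs 24: take 24 from left. Merged: [7, 12, 14, 14, 20, 22, 24]
Append remaining from right: [24]. Merged: [7, 12, 14, 14, 20, 22, 24, 24]

Final merged array: [7, 12, 14, 14, 20, 22, 24, 24]
Total comparisons: 7

The merged array is [7, 12, 14, 14, 20, 22, 24, 24], requiring 7 comparisons. The merge step runs in O(n) time where n is the total number of elements.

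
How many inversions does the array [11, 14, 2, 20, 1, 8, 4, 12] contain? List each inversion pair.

Finding inversions in [11, 14, 2, 20, 1, 8, 4, 12]:

(0, 2): arr[0]=11 > arr[2]=2
(0, 4): arr[0]=11 > arr[4]=1
(0, 5): arr[0]=11 > arr[5]=8
(0, 6): arr[0]=11 > arr[6]=4
(1, 2): arr[1]=14 > arr[2]=2
(1, 4): arr[1]=14 > arr[4]=1
(1, 5): arr[1]=14 > arr[5]=8
(1, 6): arr[1]=14 > arr[6]=4
(1, 7): arr[1]=14 > arr[7]=12
(2, 4): arr[2]=2 > arr[4]=1
(3, 4): arr[3]=20 > arr[4]=1
(3, 5): arr[3]=20 > arr[5]=8
(3, 6): arr[3]=20 > arr[6]=4
(3, 7): arr[3]=20 > arr[7]=12
(5, 6): arr[5]=8 > arr[6]=4

Total inversions: 15

The array has 15 inversion(s): (0,2), (0,4), (0,5), (0,6), (1,2), (1,4), (1,5), (1,6), (1,7), (2,4), (3,4), (3,5), (3,6), (3,7), (5,6). Each pair (i,j) satisfies i < j and arr[i] > arr[j].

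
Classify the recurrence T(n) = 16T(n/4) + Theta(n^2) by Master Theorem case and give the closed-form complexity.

Master Theorem for T(n) = 16T(n/4) + O(n^2):

a = 16, b = 4, c = 2
log_b(a) = log_4(16) = 2.0000

Case 2: c = 2 = log_4(16) = 2.0000
T(n) = O(n^2 log n) = O(n^2 log n)

For T(n) = 16T(n/4) + O(n^2): log_4(16) = 2.0000. This is Case 2 of the Master Theorem (c = log_b(a), equal work at all levels), giving O(n^2 log n).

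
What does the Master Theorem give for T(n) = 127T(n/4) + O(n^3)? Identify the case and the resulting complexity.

Master Theorem for T(n) = 127T(n/4) + O(n^3):

a = 127, b = 4, c = 3
log_b(a) = log_4(127) = 3.4943

Case 1: c = 3 < log_4(127) = 3.4943
T(n) = O(n^(log_4 127))

For T(n) = 127T(n/4) + O(n^3): log_4(127) = 3.4943. This is Case 1 of the Master Theorem (c < log_b(a), work dominated by leaves), giving O(n^(log_4 127)).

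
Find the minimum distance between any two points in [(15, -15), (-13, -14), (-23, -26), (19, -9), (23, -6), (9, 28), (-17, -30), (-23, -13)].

Computing all pairwise distances among 8 points:

d((15, -15), (-13, -14)) = 28.0179
d((15, -15), (-23, -26)) = 39.5601
d((15, -15), (19, -9)) = 7.2111
d((15, -15), (23, -6)) = 12.0416
d((15, -15), (9, 28)) = 43.4166
d((15, -15), (-17, -30)) = 35.3412
d((15, -15), (-23, -13)) = 38.0526
d((-13, -14), (-23, -26)) = 15.6205
d((-13, -14), (19, -9)) = 32.3883
d((-13, -14), (23, -6)) = 36.8782
d((-13, -14), (9, 28)) = 47.4131
d((-13, -14), (-17, -30)) = 16.4924
d((-13, -14), (-23, -13)) = 10.0499
d((-23, -26), (19, -9)) = 45.31
d((-23, -26), (23, -6)) = 50.1597
d((-23, -26), (9, 28)) = 62.7694
d((-23, -26), (-17, -30)) = 7.2111
d((-23, -26), (-23, -13)) = 13.0
d((19, -9), (23, -6)) = 5.0 <-- minimum
d((19, -9), (9, 28)) = 38.3275
d((19, -9), (-17, -30)) = 41.6773
d((19, -9), (-23, -13)) = 42.19
d((23, -6), (9, 28)) = 36.7696
d((23, -6), (-17, -30)) = 46.6476
d((23, -6), (-23, -13)) = 46.5296
d((9, 28), (-17, -30)) = 63.561
d((9, 28), (-23, -13)) = 52.0096
d((-17, -30), (-23, -13)) = 18.0278

Closest pair: (19, -9) and (23, -6) with distance 5.0

The closest pair is (19, -9) and (23, -6) with Euclidean distance 5.0. For 8 points, brute-force pairwise comparison is shown above. For large n, the divide-and-conquer algorithm (sort by x, recurse on halves, check the dividing strip) achieves O(n log n).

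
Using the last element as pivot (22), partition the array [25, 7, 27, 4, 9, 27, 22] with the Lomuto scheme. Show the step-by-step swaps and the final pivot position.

Lomuto partition with pivot = 22:

Initial array: [25, 7, 27, 4, 9, 27, 22]

arr[0]=25 > 22: no swap
arr[1]=7 <= 22: swap with position 0, array becomes [7, 25, 27, 4, 9, 27, 22]
arr[2]=27 > 22: no swap
arr[3]=4 <= 22: swap with position 1, array becomes [7, 4, 27, 25, 9, 27, 22]
arr[4]=9 <= 22: swap with position 2, array becomes [7, 4, 9, 25, 27, 27, 22]
arr[5]=27 > 22: no swap

Place pivot at position 3: [7, 4, 9, 22, 27, 27, 25]
Pivot position: 3

After partitioning with pivot 22, the array becomes [7, 4, 9, 22, 27, 27, 25]. The pivot is placed at index 3. All elements to the left of the pivot are <= 22, and all elements to the right are > 22.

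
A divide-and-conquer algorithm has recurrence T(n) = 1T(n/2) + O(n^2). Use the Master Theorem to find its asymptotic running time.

Master Theorem for T(n) = 1T(n/2) + O(n^2):

a = 1, b = 2, c = 2
log_b(a) = log_2(1) = 0.0000

Case 3: c = 2 > log_2(1) = 0.0000
T(n) = O(n^2) = O(n^2)

For T(n) = 1T(n/2) + O(n^2): log_2(1) = 0.0000. This is Case 3 of the Master Theorem (c > log_b(a), work dominated by root), giving O(n^2).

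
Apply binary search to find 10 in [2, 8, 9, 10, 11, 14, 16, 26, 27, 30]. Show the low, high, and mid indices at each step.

Binary search for 10 in [2, 8, 9, 10, 11, 14, 16, 26, 27, 30]:

lo=0, hi=9, mid=4, arr[mid]=11 -> 11 > 10, search left half
lo=0, hi=3, mid=1, arr[mid]=8 -> 8 < 10, search right half
lo=2, hi=3, mid=2, arr[mid]=9 -> 9 < 10, search right half
lo=3, hi=3, mid=3, arr[mid]=10 -> Found target at index 3!

Binary search finds 10 at index 3 after 4 comparisons. The search repeatedly halves the search space by comparing with the middle element.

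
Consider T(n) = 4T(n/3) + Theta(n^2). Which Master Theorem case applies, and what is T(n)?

Master Theorem for T(n) = 4T(n/3) + O(n^2):

a = 4, b = 3, c = 2
log_b(a) = log_3(4) = 1.2619

Case 3: c = 2 > log_3(4) = 1.2619
T(n) = O(n^2) = O(n^2)

For T(n) = 4T(n/3) + O(n^2): log_3(4) = 1.2619. This is Case 3 of the Master Theorem (c > log_b(a), work dominated by root), giving O(n^2).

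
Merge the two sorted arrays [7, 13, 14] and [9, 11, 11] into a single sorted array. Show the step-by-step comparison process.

Merging process:

Compare 7 vs 9: take 7 from left. Merged: [7]
Compare 13 vs 9: take 9 from right. Merged: [7, 9]
Compare 13 vs 11: take 11 from right. Merged: [7, 9, 11]
Compare 13 vs 11: take 11 from right. Merged: [7, 9, 11, 11]
Append remaining from left: [13, 14]. Merged: [7, 9, 11, 11, 13, 14]

Final merged array: [7, 9, 11, 11, 13, 14]
Total comparisons: 4

The merged array is [7, 9, 11, 11, 13, 14], requiring 4 comparisons. The merge step runs in O(n) time where n is the total number of elements.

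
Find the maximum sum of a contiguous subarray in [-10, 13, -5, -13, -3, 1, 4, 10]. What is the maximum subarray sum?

Using Kadane's algorithm on [-10, 13, -5, -13, -3, 1, 4, 10]:

Scanning through the array:
Position 1 (value 13): max_ending_here = 13, max_so_far = 13
Position 2 (value -5): max_ending_here = 8, max_so_far = 13
Position 3 (value -13): max_ending_here = -5, max_so_far = 13
Position 4 (value -3): max_ending_here = -3, max_so_far = 13
Position 5 (value 1): max_ending_here = 1, max_so_far = 13
Position 6 (value 4): max_ending_here = 5, max_so_far = 13
Position 7 (value 10): max_ending_here = 15, max_so_far = 15

Maximum subarray: [1, 4, 10]
Maximum sum: 15

The maximum subarray is [1, 4, 10] with sum 15. This subarray runs from index 5 to index 7.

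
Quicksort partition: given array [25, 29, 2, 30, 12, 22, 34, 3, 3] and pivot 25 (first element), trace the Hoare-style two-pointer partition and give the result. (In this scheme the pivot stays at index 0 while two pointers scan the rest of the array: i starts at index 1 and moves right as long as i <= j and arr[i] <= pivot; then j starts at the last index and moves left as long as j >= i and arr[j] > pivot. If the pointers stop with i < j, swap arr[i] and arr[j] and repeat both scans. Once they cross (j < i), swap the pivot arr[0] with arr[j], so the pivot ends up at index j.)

Hoare-style two-pointer partition with pivot = 25:

Initial array: [25, 29, 2, 30, 12, 22, 34, 3, 3]

Pointers start at i = 1, j = 8.
i stops at index 1 (arr[1]=29 > 25), j stops at index 8 (arr[8]=3 <= 25): swap arr[1] and arr[8], array becomes [25, 3, 2, 30, 12, 22, 34, 3, 29]
i stops at index 3 (arr[3]=30 > 25), j stops at index 7 (arr[7]=3 <= 25): swap arr[3] and arr[7], array becomes [25, 3, 2, 3, 12, 22, 34, 30, 29]
i ends at 6, j ends at 5: the pointers have crossed (j < i), so scanning stops.

Swap pivot arr[0] with arr[5] to place pivot at position 5: [22, 3, 2, 3, 12, 25, 34, 30, 29]
Pivot position: 5

After partitioning with pivot 25, the array becomes [22, 3, 2, 3, 12, 25, 34, 30, 29]. The pivot is placed at index 5. All elements to the left of the pivot are <= 25, and all elements to the right are > 25.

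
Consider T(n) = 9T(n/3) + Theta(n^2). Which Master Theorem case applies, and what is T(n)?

Master Theorem for T(n) = 9T(n/3) + O(n^2):

a = 9, b = 3, c = 2
log_b(a) = log_3(9) = 2.0000

Case 2: c = 2 = log_3(9) = 2.0000
T(n) = O(n^2 log n) = O(n^2 log n)

For T(n) = 9T(n/3) + O(n^2): log_3(9) = 2.0000. This is Case 2 of the Master Theorem (c = log_b(a), equal work at all levels), giving O(n^2 log n).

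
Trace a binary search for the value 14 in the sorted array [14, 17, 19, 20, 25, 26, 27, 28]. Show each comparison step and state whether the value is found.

Binary search for 14 in [14, 17, 19, 20, 25, 26, 27, 28]:

lo=0, hi=7, mid=3, arr[mid]=20 -> 20 > 14, search left half
lo=0, hi=2, mid=1, arr[mid]=17 -> 17 > 14, search left half
lo=0, hi=0, mid=0, arr[mid]=14 -> Found target at index 0!

Binary search finds 14 at index 0 after 3 comparisons. The search repeatedly halves the search space by comparing with the middle element.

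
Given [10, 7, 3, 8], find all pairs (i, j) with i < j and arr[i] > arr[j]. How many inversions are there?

Finding inversions in [10, 7, 3, 8]:

(0, 1): arr[0]=10 > arr[1]=7
(0, 2): arr[0]=10 > arr[2]=3
(0, 3): arr[0]=10 > arr[3]=8
(1, 2): arr[1]=7 > arr[2]=3

Total inversions: 4

The array has 4 inversion(s): (0,1), (0,2), (0,3), (1,2). Each pair (i,j) satisfies i < j and arr[i] > arr[j].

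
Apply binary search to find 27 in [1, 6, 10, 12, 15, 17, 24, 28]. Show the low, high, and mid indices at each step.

Binary search for 27 in [1, 6, 10, 12, 15, 17, 24, 28]:

lo=0, hi=7, mid=3, arr[mid]=12 -> 12 < 27, search right half
lo=4, hi=7, mid=5, arr[mid]=17 -> 17 < 27, search right half
lo=6, hi=7, mid=6, arr[mid]=24 -> 24 < 27, search right half
lo=7, hi=7, mid=7, arr[mid]=28 -> 28 > 27, search left half
lo=7 > hi=6, target 27 not found

Binary search determines that 27 is not in the array after 4 comparisons. The search space was exhausted without finding the target.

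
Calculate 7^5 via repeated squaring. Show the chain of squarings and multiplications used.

Computing 7^5 by squaring (build up from 7^1; each line after the first costs one multiplication):

7^1 = 7
7^2 = (7^1)^2 = 7^2 = 49
7^4 = (7^2)^2 = 49^2 = 2401
7^5 = 7 * 7^4 = 7 * 2401 = 16807

Result: 16807
Multiplications needed: 3 (3 lines after 7^1)

7^5 = 16807. Using exponentiation by squaring, this requires 3 multiplications. The key idea: if the exponent is even, square the half-power; if odd, multiply by the base once.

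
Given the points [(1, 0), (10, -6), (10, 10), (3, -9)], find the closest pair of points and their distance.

Computing all pairwise distances among 4 points:

d((1, 0), (10, -6)) = 10.8167
d((1, 0), (10, 10)) = 13.4536
d((1, 0), (3, -9)) = 9.2195
d((10, -6), (10, 10)) = 16.0
d((10, -6), (3, -9)) = 7.6158 <-- minimum
d((10, 10), (3, -9)) = 20.2485

Closest pair: (10, -6) and (3, -9) with distance 7.6158

The closest pair is (10, -6) and (3, -9) with Euclidean distance 7.6158. For 4 points, brute-force pairwise comparison is shown above. For large n, the divide-and-conquer algorithm (sort by x, recurse on halves, check the dividing strip) achieves O(n log n).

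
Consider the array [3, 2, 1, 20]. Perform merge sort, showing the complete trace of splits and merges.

Merge sort trace:

Split: [3, 2, 1, 20] -> [3, 2] and [1, 20]
  Split: [3, 2] -> [3] and [2]
  Merge: [3] + [2] -> [2, 3]
  Split: [1, 20] -> [1] and [20]
  Merge: [1] + [20] -> [1, 20]
Merge: [2, 3] + [1, 20] -> [1, 2, 3, 20]

Final sorted array: [1, 2, 3, 20]

The merge sort proceeds by recursively splitting the array and merging sorted halves.
After all merges, the sorted array is [1, 2, 3, 20].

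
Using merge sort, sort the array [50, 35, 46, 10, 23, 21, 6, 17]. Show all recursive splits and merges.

Merge sort trace:

Split: [50, 35, 46, 10, 23, 21, 6, 17] -> [50, 35, 46, 10] and [23, 21, 6, 17]
  Split: [50, 35, 46, 10] -> [50, 35] and [46, 10]
    Split: [50, 35] -> [50] and [35]
    Merge: [50] + [35] -> [35, 50]
    Split: [46, 10] -> [46] and [10]
    Merge: [46] + [10] -> [10, 46]
  Merge: [35, 50] + [10, 46] -> [10, 35, 46, 50]
  Split: [23, 21, 6, 17] -> [23, 21] and [6, 17]
    Split: [23, 21] -> [23] and [21]
    Merge: [23] + [21] -> [21, 23]
    Split: [6, 17] -> [6] and [17]
    Merge: [6] + [17] -> [6, 17]
  Merge: [21, 23] + [6, 17] -> [6, 17, 21, 23]
Merge: [10, 35, 46, 50] + [6, 17, 21, 23] -> [6, 10, 17, 21, 23, 35, 46, 50]

Final sorted array: [6, 10, 17, 21, 23, 35, 46, 50]

The merge sort proceeds by recursively splitting the array and merging sorted halves.
After all merges, the sorted array is [6, 10, 17, 21, 23, 35, 46, 50].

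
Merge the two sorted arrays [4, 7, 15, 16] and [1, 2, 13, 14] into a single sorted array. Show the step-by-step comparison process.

Merging process:

Compare 4 vs 1: take 1 from right. Merged: [1]
Compare 4 vs 2: take 2 from right. Merged: [1, 2]
Compare 4 vs 13: take 4 from left. Merged: [1, 2, 4]
Compare 7 vs 13: take 7 from left. Merged: [1, 2, 4, 7]
Compare 15 vs 13: take 13 from right. Merged: [1, 2, 4, 7, 13]
Compare 15 vs 14: take 14 from right. Merged: [1, 2, 4, 7, 13, 14]
Append remaining from left: [15, 16]. Merged: [1, 2, 4, 7, 13, 14, 15, 16]

Final merged array: [1, 2, 4, 7, 13, 14, 15, 16]
Total comparisons: 6

The merged array is [1, 2, 4, 7, 13, 14, 15, 16], requiring 6 comparisons. The merge step runs in O(n) time where n is the total number of elements.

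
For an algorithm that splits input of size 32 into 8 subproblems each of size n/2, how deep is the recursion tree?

For divide and conquer with division factor 2:

Problem sizes at each level:
Level 0: 32
Level 1: 16
Level 2: 8
Level 3: 4
Level 4: 2
Level 5: 1

The root is level 0 and the size-1 base case is level 5 (the tree spans levels 0 through 5, i.e. 6 levels counting the root), so the depth is the number of divisions: log_2(32) = 5

The recursion tree depth is log_2(32) = 5. At each level, the problem size is divided by 2, so it takes 5 divisions to reduce to a base case of size 1. The algorithm makes 8 recursive calls at each level.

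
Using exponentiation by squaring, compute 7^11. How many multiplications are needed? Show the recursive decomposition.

Computing 7^11 by squaring (build up from 7^1; each line after the first costs one multiplication):

7^1 = 7
7^2 = (7^1)^2 = 7^2 = 49
7^4 = (7^2)^2 = 49^2 = 2401
7^5 = 7 * 7^4 = 7 * 2401 = 16807
7^10 = (7^5)^2 = 16807^2 = 282475249
7^11 = 7 * 7^10 = 7 * 282475249 = 1977326743

Result: 1977326743
Multiplications needed: 5 (5 lines after 7^1)

7^11 = 1977326743. Using exponentiation by squaring, this requires 5 multiplications. The key idea: if the exponent is even, square the half-power; if odd, multiply by the base once.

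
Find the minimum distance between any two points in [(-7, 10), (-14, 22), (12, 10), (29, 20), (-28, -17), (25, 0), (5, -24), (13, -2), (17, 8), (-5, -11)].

Computing all pairwise distances among 10 points:

d((-7, 10), (-14, 22)) = 13.8924
d((-7, 10), (12, 10)) = 19.0
d((-7, 10), (29, 20)) = 37.3631
d((-7, 10), (-28, -17)) = 34.2053
d((-7, 10), (25, 0)) = 33.5261
d((-7, 10), (5, -24)) = 36.0555
d((-7, 10), (13, -2)) = 23.3238
d((-7, 10), (17, 8)) = 24.0832
d((-7, 10), (-5, -11)) = 21.095
d((-14, 22), (12, 10)) = 28.6356
d((-14, 22), (29, 20)) = 43.0465
d((-14, 22), (-28, -17)) = 41.4367
d((-14, 22), (25, 0)) = 44.7772
d((-14, 22), (5, -24)) = 49.7695
d((-14, 22), (13, -2)) = 36.1248
d((-14, 22), (17, 8)) = 34.0147
d((-14, 22), (-5, -11)) = 34.2053
d((12, 10), (29, 20)) = 19.7231
d((12, 10), (-28, -17)) = 48.2597
d((12, 10), (25, 0)) = 16.4012
d((12, 10), (5, -24)) = 34.7131
d((12, 10), (13, -2)) = 12.0416
d((12, 10), (17, 8)) = 5.3852 <-- minimum
d((12, 10), (-5, -11)) = 27.0185
d((29, 20), (-28, -17)) = 67.9559
d((29, 20), (25, 0)) = 20.3961
d((29, 20), (5, -24)) = 50.1199
d((29, 20), (13, -2)) = 27.2029
d((29, 20), (17, 8)) = 16.9706
d((29, 20), (-5, -11)) = 46.0109
d((-28, -17), (25, 0)) = 55.6597
d((-28, -17), (5, -24)) = 33.7343
d((-28, -17), (13, -2)) = 43.6578
d((-28, -17), (17, 8)) = 51.4782
d((-28, -17), (-5, -11)) = 23.7697
d((25, 0), (5, -24)) = 31.241
d((25, 0), (13, -2)) = 12.1655
d((25, 0), (17, 8)) = 11.3137
d((25, 0), (-5, -11)) = 31.9531
d((5, -24), (13, -2)) = 23.4094
d((5, -24), (17, 8)) = 34.176
d((5, -24), (-5, -11)) = 16.4012
d((13, -2), (17, 8)) = 10.7703
d((13, -2), (-5, -11)) = 20.1246
d((17, 8), (-5, -11)) = 29.0689

Closest pair: (12, 10) and (17, 8) with distance 5.3852

The closest pair is (12, 10) and (17, 8) with Euclidean distance 5.3852. For 10 points, brute-force pairwise comparison is shown above. For large n, the divide-and-conquer algorithm (sort by x, recurse on halves, check the dividing strip) achieves O(n log n).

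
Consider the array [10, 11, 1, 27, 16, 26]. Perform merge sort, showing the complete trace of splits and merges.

Merge sort trace:

Split: [10, 11, 1, 27, 16, 26] -> [10, 11, 1] and [27, 16, 26]
  Split: [10, 11, 1] -> [10] and [11, 1]
    Split: [11, 1] -> [11] and [1]
    Merge: [11] + [1] -> [1, 11]
  Merge: [10] + [1, 11] -> [1, 10, 11]
  Split: [27, 16, 26] -> [27] and [16, 26]
    Split: [16, 26] -> [16] and [26]
    Merge: [16] + [26] -> [16, 26]
  Merge: [27] + [16, 26] -> [16, 26, 27]
Merge: [1, 10, 11] + [16, 26, 27] -> [1, 10, 11, 16, 26, 27]

Final sorted array: [1, 10, 11, 16, 26, 27]

The merge sort proceeds by recursively splitting the array and merging sorted halves.
After all merges, the sorted array is [1, 10, 11, 16, 26, 27].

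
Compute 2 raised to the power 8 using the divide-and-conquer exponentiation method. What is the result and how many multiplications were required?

Computing 2^8 by squaring (build up from 2^1; each line after the first costs one multiplication):

2^1 = 2
2^2 = (2^1)^2 = 2^2 = 4
2^4 = (2^2)^2 = 4^2 = 16
2^8 = (2^4)^2 = 16^2 = 256

Result: 256
Multiplications needed: 3 (3 lines after 2^1)

2^8 = 256. Using exponentiation by squaring, this requires 3 multiplications. The key idea: if the exponent is even, square the half-power; if odd, multiply by the base once.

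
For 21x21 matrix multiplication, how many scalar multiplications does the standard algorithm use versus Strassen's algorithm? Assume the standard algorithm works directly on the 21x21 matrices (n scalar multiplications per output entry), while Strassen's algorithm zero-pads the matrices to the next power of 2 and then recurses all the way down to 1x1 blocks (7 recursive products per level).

Matrix multiplication for 21x21 matrices:

Strassen's algorithm requires power-of-2 dimensions. Pad 21x21 to 32x32 (next power of 2).

Standard algorithm: 21^3 = 9261 multiplications
Strassen's algorithm: 7^(log2(32)) = 7^5 = 16807 multiplications
Difference: 9261 - 16807 = -7546 (Strassen uses MORE here due to padding overhead — for small or just-over-power-of-2 n, padding can outweigh the per-level savings)

Standard: 9261 multiplications (21^3). Strassen: 16807 multiplications (7^5, after padding to 32x32). Strassen reduces 8 recursive multiplications to 7 at each level.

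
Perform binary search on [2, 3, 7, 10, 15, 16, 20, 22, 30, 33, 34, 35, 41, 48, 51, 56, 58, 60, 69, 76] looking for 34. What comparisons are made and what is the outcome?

Binary search for 34 in [2, 3, 7, 10, 15, 16, 20, 22, 30, 33, 34, 35, 41, 48, 51, 56, 58, 60, 69, 76]:

lo=0, hi=19, mid=9, arr[mid]=33 -> 33 < 34, search right half
lo=10, hi=19, mid=14, arr[mid]=51 -> 51 > 34, search left half
lo=10, hi=13, mid=11, arr[mid]=35 -> 35 > 34, search left half
lo=10, hi=10, mid=10, arr[mid]=34 -> Found target at index 10!

Binary search finds 34 at index 10 after 4 comparisons. The search repeatedly halves the search space by comparing with the middle element.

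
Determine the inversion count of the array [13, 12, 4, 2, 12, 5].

Finding inversions in [13, 12, 4, 2, 12, 5]:

(0, 1): arr[0]=13 > arr[1]=12
(0, 2): arr[0]=13 > arr[2]=4
(0, 3): arr[0]=13 > arr[3]=2
(0, 4): arr[0]=13 > arr[4]=12
(0, 5): arr[0]=13 > arr[5]=5
(1, 2): arr[1]=12 > arr[2]=4
(1, 3): arr[1]=12 > arr[3]=2
(1, 5): arr[1]=12 > arr[5]=5
(2, 3): arr[2]=4 > arr[3]=2
(4, 5): arr[4]=12 > arr[5]=5

Total inversions: 10

The array has 10 inversion(s): (0,1), (0,2), (0,3), (0,4), (0,5), (1,2), (1,3), (1,5), (2,3), (4,5). Each pair (i,j) satisfies i < j and arr[i] > arr[j].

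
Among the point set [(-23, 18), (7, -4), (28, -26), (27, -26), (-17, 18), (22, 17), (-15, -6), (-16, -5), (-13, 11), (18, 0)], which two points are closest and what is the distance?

Computing all pairwise distances among 10 points:

d((-23, 18), (7, -4)) = 37.2022
d((-23, 18), (28, -26)) = 67.3573
d((-23, 18), (27, -26)) = 66.6033
d((-23, 18), (-17, 18)) = 6.0
d((-23, 18), (22, 17)) = 45.0111
d((-23, 18), (-15, -6)) = 25.2982
d((-23, 18), (-16, -5)) = 24.0416
d((-23, 18), (-13, 11)) = 12.2066
d((-23, 18), (18, 0)) = 44.7772
d((7, -4), (28, -26)) = 30.4138
d((7, -4), (27, -26)) = 29.7321
d((7, -4), (-17, 18)) = 32.5576
d((7, -4), (22, 17)) = 25.807
d((7, -4), (-15, -6)) = 22.0907
d((7, -4), (-16, -5)) = 23.0217
d((7, -4), (-13, 11)) = 25.0
d((7, -4), (18, 0)) = 11.7047
d((28, -26), (27, -26)) = 1.0 <-- minimum
d((28, -26), (-17, 18)) = 62.9365
d((28, -26), (22, 17)) = 43.4166
d((28, -26), (-15, -6)) = 47.4236
d((28, -26), (-16, -5)) = 48.7545
d((28, -26), (-13, 11)) = 55.2268
d((28, -26), (18, 0)) = 27.8568
d((27, -26), (-17, 18)) = 62.2254
d((27, -26), (22, 17)) = 43.2897
d((27, -26), (-15, -6)) = 46.5188
d((27, -26), (-16, -5)) = 47.8539
d((27, -26), (-13, 11)) = 54.4885
d((27, -26), (18, 0)) = 27.5136
d((-17, 18), (22, 17)) = 39.0128
d((-17, 18), (-15, -6)) = 24.0832
d((-17, 18), (-16, -5)) = 23.0217
d((-17, 18), (-13, 11)) = 8.0623
d((-17, 18), (18, 0)) = 39.3573
d((22, 17), (-15, -6)) = 43.566
d((22, 17), (-16, -5)) = 43.909
d((22, 17), (-13, 11)) = 35.5106
d((22, 17), (18, 0)) = 17.4642
d((-15, -6), (-16, -5)) = 1.4142
d((-15, -6), (-13, 11)) = 17.1172
d((-15, -6), (18, 0)) = 33.541
d((-16, -5), (-13, 11)) = 16.2788
d((-16, -5), (18, 0)) = 34.3657
d((-13, 11), (18, 0)) = 32.8938

Closest pair: (28, -26) and (27, -26) with distance 1.0

The closest pair is (28, -26) and (27, -26) with Euclidean distance 1.0. For 10 points, brute-force pairwise comparison is shown above. For large n, the divide-and-conquer algorithm (sort by x, recurse on halves, check the dividing strip) achieves O(n log n).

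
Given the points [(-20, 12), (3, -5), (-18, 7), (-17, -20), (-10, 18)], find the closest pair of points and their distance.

Computing all pairwise distances among 5 points:

d((-20, 12), (3, -5)) = 28.6007
d((-20, 12), (-18, 7)) = 5.3852 <-- minimum
d((-20, 12), (-17, -20)) = 32.1403
d((-20, 12), (-10, 18)) = 11.6619
d((3, -5), (-18, 7)) = 24.1868
d((3, -5), (-17, -20)) = 25.0
d((3, -5), (-10, 18)) = 26.4197
d((-18, 7), (-17, -20)) = 27.0185
d((-18, 7), (-10, 18)) = 13.6015
d((-17, -20), (-10, 18)) = 38.6394

Closest pair: (-20, 12) and (-18, 7) with distance 5.3852

The closest pair is (-20, 12) and (-18, 7) with Euclidean distance 5.3852. For 5 points, brute-force pairwise comparison is shown above. For large n, the divide-and-conquer algorithm (sort by x, recurse on halves, check the dividing strip) achieves O(n log n).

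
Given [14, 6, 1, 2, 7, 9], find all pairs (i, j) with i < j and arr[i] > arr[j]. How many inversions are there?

Finding inversions in [14, 6, 1, 2, 7, 9]:

(0, 1): arr[0]=14 > arr[1]=6
(0, 2): arr[0]=14 > arr[2]=1
(0, 3): arr[0]=14 > arr[3]=2
(0, 4): arr[0]=14 > arr[4]=7
(0, 5): arr[0]=14 > arr[5]=9
(1, 2): arr[1]=6 > arr[2]=1
(1, 3): arr[1]=6 > arr[3]=2

Total inversions: 7

The array has 7 inversion(s): (0,1), (0,2), (0,3), (0,4), (0,5), (1,2), (1,3). Each pair (i,j) satisfies i < j and arr[i] > arr[j].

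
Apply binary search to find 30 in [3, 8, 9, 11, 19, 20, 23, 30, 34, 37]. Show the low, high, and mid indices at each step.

Binary search for 30 in [3, 8, 9, 11, 19, 20, 23, 30, 34, 37]:

lo=0, hi=9, mid=4, arr[mid]=19 -> 19 < 30, search right half
lo=5, hi=9, mid=7, arr[mid]=30 -> Found target at index 7!

Binary search finds 30 at index 7 after 2 comparisons. The search repeatedly halves the search space by comparing with the middle element.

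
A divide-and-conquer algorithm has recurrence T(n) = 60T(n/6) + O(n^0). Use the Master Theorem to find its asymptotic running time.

Master Theorem for T(n) = 60T(n/6) + O(n^0):

a = 60, b = 6, c = 0
log_b(a) = log_6(60) = 2.2851

Case 1: c = 0 < log_6(60) = 2.2851
T(n) = O(n^(log_6 60))

For T(n) = 60T(n/6) + O(n^0): log_6(60) = 2.2851. This is Case 1 of the Master Theorem (c < log_b(a), work dominated by leaves), giving O(n^(log_6 60)).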